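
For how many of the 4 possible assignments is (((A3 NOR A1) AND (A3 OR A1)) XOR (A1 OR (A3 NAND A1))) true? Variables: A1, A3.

Satisfying assignments: (0,0), (0,1), (1,0), (1,1)
Count: 4 out of 4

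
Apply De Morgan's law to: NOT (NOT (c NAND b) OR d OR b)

(c NAND b) AND NOT d AND NOT b
De Morgan's: NOT(OR of terms) = AND of negations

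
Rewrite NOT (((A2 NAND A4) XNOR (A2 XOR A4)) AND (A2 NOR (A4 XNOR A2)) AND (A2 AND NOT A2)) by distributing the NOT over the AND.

NOT ((A2 NAND A4) XNOR (A2 XOR A4)) OR NOT (A2 NOR (A4 XNOR A2)) OR NOT (A2 AND NOT A2)
De Morgan's: NOT(AND of terms) = OR of negations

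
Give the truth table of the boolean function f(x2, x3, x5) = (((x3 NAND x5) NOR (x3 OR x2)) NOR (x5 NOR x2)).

x2 | x3 | x5 | Output
---------------------
0 | 0 | 0 | 0
0 | 0 | 1 | 1
0 | 1 | 0 | 0
0 | 1 | 1 | 1
1 | 0 | 0 | 1
1 | 0 | 1 | 1
1 | 1 | 0 | 1
1 | 1 | 1 | 1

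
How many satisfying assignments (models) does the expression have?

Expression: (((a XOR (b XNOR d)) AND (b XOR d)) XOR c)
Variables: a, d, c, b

Satisfying assignments: (0,0,1,0), (0,0,1,1), (0,1,1,0), (0,1,1,1), (1,0,0,1), (1,0,1,0), (1,1,0,0), (1,1,1,1)
Count: 8 out of 16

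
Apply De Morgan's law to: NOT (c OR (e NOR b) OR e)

NOT c AND NOT (e NOR b) AND NOT e
De Morgan's: NOT(OR of terms) = AND of negations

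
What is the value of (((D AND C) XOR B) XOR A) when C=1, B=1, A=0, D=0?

Substituting: (((0 AND 1) XOR 1) XOR 0)
= 1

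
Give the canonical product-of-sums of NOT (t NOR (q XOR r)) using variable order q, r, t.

ΠM(0, 6) = (q OR r OR t) AND (NOT q OR NOT r OR t)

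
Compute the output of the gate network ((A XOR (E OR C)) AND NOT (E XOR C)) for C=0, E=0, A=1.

Substituting: ((1 XOR (0 OR 0)) AND NOT (0 XOR 0))
= 1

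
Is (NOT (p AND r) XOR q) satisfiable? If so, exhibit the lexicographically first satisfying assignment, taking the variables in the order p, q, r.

p=0, q=0, r=0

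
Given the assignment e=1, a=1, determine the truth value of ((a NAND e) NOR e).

Substituting: ((1 NAND 1) NOR 1)
= 0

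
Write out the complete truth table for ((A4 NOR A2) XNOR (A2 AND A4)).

A2 | A4 | Output
----------------
0 | 0 | 0
0 | 1 | 1
1 | 0 | 1
1 | 1 | 0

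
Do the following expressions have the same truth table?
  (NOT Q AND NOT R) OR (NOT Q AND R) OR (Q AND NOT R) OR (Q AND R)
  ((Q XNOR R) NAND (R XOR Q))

Yes, they are equivalent — the two output columns agree on all 4 assignments:
Q | R | Expression 1 | Expression 2
-----------------------------------
0 | 0 | 1 | 1
0 | 1 | 1 | 1
1 | 0 | 1 | 1
1 | 1 | 1 | 1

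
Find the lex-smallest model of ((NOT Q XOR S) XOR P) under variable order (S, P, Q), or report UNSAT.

S=0, P=0, Q=0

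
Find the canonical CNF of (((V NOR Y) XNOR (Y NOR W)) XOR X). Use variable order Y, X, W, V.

(Y OR X OR W OR NOT V) AND (Y OR X OR NOT W OR V) AND (Y OR NOT X OR W OR V) AND (Y OR NOT X OR NOT W OR NOT V) AND (NOT Y OR NOT X OR W OR V) AND (NOT Y OR NOT X OR W OR NOT V) AND (NOT Y OR NOT X OR NOT W OR V) AND (NOT Y OR NOT X OR NOT W OR NOT V)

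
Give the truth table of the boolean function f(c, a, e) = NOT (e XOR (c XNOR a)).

c | a | e | Output
------------------
0 | 0 | 0 | 0
0 | 0 | 1 | 1
0 | 1 | 0 | 1
0 | 1 | 1 | 0
1 | 0 | 0 | 1
1 | 0 | 1 | 0
1 | 1 | 0 | 0
1 | 1 | 1 | 1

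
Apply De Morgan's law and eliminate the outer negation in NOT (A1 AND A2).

NOT A1 OR NOT A2
De Morgan's: NOT(AND of terms) = OR of negations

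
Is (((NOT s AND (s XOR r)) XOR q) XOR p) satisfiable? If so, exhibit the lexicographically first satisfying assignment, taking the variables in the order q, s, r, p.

q=0, s=0, r=0, p=1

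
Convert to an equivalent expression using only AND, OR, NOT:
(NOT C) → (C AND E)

C OR (C AND E)
(Implication elimination: A → B = NOT A OR B)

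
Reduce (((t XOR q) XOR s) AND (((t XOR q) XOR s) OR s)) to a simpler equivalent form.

By absorption (E AND (E OR v) = E):
= ((t XOR q) XOR s)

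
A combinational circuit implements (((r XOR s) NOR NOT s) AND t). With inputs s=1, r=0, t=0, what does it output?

Substituting: (((0 XOR 1) NOR NOT 1) AND 0)
= 0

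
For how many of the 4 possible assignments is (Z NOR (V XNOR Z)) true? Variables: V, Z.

Satisfying assignments: (1,0)
Count: 1 out of 4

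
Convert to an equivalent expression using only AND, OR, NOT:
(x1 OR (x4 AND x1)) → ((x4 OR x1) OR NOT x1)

NOT (x1 OR (x4 AND x1)) OR ((x4 OR x1) OR NOT x1)
(Implication elimination: A → B = NOT A OR B)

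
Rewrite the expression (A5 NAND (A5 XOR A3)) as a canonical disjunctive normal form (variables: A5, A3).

(NOT A5 AND NOT A3) OR (NOT A5 AND A3) OR (A5 AND A3)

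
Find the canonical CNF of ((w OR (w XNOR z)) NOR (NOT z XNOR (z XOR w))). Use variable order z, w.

(z OR w) AND (z OR NOT w) AND (NOT z OR NOT w)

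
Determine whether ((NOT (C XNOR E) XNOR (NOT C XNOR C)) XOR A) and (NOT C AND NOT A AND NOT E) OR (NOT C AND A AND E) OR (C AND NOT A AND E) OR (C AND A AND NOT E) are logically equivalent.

Yes, they are equivalent — the two output columns agree on all 8 assignments:
C | A | E | Expression 1 | Expression 2
---------------------------------------
0 | 0 | 0 | 1 | 1
0 | 0 | 1 | 0 | 0
0 | 1 | 0 | 0 | 0
0 | 1 | 1 | 1 | 1
1 | 0 | 0 | 0 | 0
1 | 0 | 1 | 1 | 1
1 | 1 | 0 | 1 | 1
1 | 1 | 1 | 0 | 0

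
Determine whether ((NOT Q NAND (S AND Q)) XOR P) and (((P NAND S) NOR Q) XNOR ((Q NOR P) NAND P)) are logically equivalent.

No. Counterexample: with P=0, S=0, Q=0, Expression 1 = 1 but Expression 2 = 0.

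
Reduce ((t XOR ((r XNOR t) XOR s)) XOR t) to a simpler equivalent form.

By XOR self-cancellation ((E XOR v) XOR v = E):
= ((r XNOR t) XOR s)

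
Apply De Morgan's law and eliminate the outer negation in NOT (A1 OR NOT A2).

NOT A1 AND A2
De Morgan's: NOT(OR of terms) = AND of negations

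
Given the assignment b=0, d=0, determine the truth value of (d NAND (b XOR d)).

Substituting: (0 NAND (0 XOR 0))
= 1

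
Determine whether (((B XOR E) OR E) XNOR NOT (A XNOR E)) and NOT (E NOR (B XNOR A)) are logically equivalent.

No. Counterexample: with B=0, E=1, A=1, Expression 1 = 0 but Expression 2 = 1.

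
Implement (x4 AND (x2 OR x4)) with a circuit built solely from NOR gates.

((x4 NOR x4) NOR (((x2 NOR x4) NOR (x2 NOR x4)) NOR ((x2 NOR x4) NOR (x2 NOR x4))))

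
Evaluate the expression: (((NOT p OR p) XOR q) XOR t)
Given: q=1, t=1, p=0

Substituting: (((NOT 0 OR 0) XOR 1) XOR 1)
= 1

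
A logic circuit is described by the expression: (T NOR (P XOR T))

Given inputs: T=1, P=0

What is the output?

Substituting: (1 NOR (0 XOR 1))
= 0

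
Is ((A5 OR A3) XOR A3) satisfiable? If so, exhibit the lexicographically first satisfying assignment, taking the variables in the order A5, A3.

A5=1, A3=0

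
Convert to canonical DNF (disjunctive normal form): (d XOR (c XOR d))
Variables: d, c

(NOT d AND c) OR (d AND c)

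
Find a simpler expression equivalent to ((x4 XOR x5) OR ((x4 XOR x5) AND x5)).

By absorption (E OR (E AND v) = E):
= (x4 XOR x5)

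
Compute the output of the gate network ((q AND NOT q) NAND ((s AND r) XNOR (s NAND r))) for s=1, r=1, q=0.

Substituting: ((0 AND NOT 0) NAND ((1 AND 1) XNOR (1 NAND 1)))
= 1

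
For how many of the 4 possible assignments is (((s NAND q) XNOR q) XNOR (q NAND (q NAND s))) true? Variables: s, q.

No assignment satisfies the expression.
Count: 0 out of 4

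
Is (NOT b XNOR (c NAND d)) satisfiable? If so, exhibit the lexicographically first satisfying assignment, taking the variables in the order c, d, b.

c=0, d=0, b=0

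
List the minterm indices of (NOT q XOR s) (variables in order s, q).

Σm(0, 3) = (NOT s AND NOT q) OR (s AND q)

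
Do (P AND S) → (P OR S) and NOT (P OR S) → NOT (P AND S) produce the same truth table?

Yes, Contrapositive is always equivalent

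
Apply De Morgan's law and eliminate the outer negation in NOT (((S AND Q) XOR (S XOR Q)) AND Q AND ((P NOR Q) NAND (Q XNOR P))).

NOT ((S AND Q) XOR (S XOR Q)) OR NOT Q OR NOT ((P NOR Q) NAND (Q XNOR P))
De Morgan's: NOT(AND of terms) = OR of negations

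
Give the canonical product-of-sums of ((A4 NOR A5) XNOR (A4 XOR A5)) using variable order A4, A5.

ΠM(0, 1, 2) = (A4 OR A5) AND (A4 OR NOT A5) AND (NOT A4 OR A5)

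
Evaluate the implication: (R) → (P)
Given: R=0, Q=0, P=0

Antecedent (R) = 0; consequent (P) = 0.
0 → 0 = 1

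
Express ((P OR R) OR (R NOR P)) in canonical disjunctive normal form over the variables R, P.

(NOT R AND NOT P) OR (NOT R AND P) OR (R AND NOT P) OR (R AND P)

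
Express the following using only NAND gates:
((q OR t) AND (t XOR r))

((((q NAND q) NAND (t NAND t)) NAND ((t NAND (t NAND r)) NAND (r NAND (t NAND r)))) NAND (((q NAND q) NAND (t NAND t)) NAND ((t NAND (t NAND r)) NAND (r NAND (t NAND r)))))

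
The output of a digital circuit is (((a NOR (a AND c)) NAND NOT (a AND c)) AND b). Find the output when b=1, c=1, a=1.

Substituting: (((1 NOR (1 AND 1)) NAND NOT (1 AND 1)) AND 1)
= 1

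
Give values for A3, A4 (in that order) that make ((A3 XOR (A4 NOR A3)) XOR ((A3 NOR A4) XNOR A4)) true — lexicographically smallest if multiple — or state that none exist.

A3=0, A4=0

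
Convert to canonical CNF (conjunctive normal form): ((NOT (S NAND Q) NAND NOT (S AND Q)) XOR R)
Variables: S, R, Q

(S OR NOT R OR Q) AND (S OR NOT R OR NOT Q) AND (NOT S OR NOT R OR Q) AND (NOT S OR NOT R OR NOT Q)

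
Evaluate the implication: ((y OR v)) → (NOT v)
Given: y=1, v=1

Antecedent ((y OR v)) = 1; consequent (NOT v) = 0.
1 → 0 = 0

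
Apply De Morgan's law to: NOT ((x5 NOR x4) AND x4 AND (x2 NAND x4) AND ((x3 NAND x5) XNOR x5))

NOT (x5 NOR x4) OR NOT x4 OR NOT (x2 NAND x4) OR NOT ((x3 NAND x5) XNOR x5)
De Morgan's: NOT(AND of terms) = OR of negations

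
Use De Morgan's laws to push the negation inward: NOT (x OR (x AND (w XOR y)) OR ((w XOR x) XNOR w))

NOT x AND NOT (x AND (w XOR y)) AND NOT ((w XOR x) XNOR w)
De Morgan's: NOT(OR of terms) = AND of negations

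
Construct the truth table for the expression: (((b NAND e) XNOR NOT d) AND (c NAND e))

d | e | b | c | Output
----------------------
0 | 0 | 0 | 0 | 1
0 | 0 | 0 | 1 | 1
0 | 0 | 1 | 0 | 1
0 | 0 | 1 | 1 | 1
0 | 1 | 0 | 0 | 1
0 | 1 | 0 | 1 | 0
0 | 1 | 1 | 0 | 0
0 | 1 | 1 | 1 | 0
1 | 0 | 0 | 0 | 0
1 | 0 | 0 | 1 | 0
1 | 0 | 1 | 0 | 0
1 | 0 | 1 | 1 | 0
1 | 1 | 0 | 0 | 0
1 | 1 | 0 | 1 | 0
1 | 1 | 1 | 0 | 1
1 | 1 | 1 | 1 | 0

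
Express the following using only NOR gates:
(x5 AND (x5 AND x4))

((x5 NOR x5) NOR (((x5 NOR x5) NOR (x4 NOR x4)) NOR ((x5 NOR x5) NOR (x4 NOR x4))))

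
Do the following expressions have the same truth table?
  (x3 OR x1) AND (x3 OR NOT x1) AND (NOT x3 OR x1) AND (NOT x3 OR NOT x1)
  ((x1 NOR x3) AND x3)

Yes, they are equivalent — the two output columns agree on all 4 assignments:
x3 | x1 | Expression 1 | Expression 2
-------------------------------------
0 | 0 | 0 | 0
0 | 1 | 0 | 0
1 | 0 | 0 | 0
1 | 1 | 0 | 0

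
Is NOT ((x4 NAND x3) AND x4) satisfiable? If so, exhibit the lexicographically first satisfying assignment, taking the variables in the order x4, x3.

x4=0, x3=0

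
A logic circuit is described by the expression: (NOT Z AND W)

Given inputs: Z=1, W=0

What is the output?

Substituting: (NOT 1 AND 0)
= 0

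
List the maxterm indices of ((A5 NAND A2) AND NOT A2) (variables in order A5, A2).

ΠM(1, 3) = (A5 OR NOT A2) AND (NOT A5 OR NOT A2)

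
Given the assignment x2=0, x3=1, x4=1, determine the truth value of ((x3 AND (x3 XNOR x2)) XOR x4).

Substituting: ((1 AND (1 XNOR 0)) XOR 1)
= 1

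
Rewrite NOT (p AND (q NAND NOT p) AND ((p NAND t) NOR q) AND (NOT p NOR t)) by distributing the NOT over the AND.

NOT p OR NOT (q NAND NOT p) OR NOT ((p NAND t) NOR q) OR NOT (NOT p NOR t)
De Morgan's: NOT(AND of terms) = OR of negations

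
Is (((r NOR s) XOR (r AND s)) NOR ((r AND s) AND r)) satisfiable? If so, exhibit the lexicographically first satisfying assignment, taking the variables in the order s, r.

s=0, r=1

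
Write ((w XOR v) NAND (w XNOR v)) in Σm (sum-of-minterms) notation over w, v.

Σm(0, 1, 2, 3) = (NOT w AND NOT v) OR (NOT w AND v) OR (w AND NOT v) OR (w AND v)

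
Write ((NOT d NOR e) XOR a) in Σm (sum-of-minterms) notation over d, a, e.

Σm(2, 3, 4, 7) = (NOT d AND a AND NOT e) OR (NOT d AND a AND e) OR (d AND NOT a AND NOT e) OR (d AND a AND e)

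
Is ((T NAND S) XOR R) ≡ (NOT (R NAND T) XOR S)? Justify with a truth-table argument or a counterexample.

No. Counterexample: with S=0, T=0, R=0, Expression 1 = 1 but Expression 2 = 0.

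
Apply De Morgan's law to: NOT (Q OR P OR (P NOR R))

NOT Q AND NOT P AND NOT (P NOR R)
De Morgan's: NOT(OR of terms) = AND of negations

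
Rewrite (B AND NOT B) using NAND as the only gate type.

((B NAND (B NAND B)) NAND (B NAND (B NAND B)))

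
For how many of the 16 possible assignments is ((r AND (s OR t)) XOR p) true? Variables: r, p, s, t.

Satisfying assignments: (0,1,0,0), (0,1,0,1), (0,1,1,0), (0,1,1,1), (1,0,0,1), (1,0,1,0), (1,0,1,1), (1,1,0,0)
Count: 8 out of 16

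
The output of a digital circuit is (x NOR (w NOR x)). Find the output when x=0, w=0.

Substituting: (0 NOR (0 NOR 0))
= 0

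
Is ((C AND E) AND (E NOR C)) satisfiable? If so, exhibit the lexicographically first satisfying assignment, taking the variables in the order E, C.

UNSATISFIABLE - no assignment makes this expression true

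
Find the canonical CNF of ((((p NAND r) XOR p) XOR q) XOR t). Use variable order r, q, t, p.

(r OR q OR t OR NOT p) AND (r OR q OR NOT t OR p) AND (r OR NOT q OR t OR p) AND (r OR NOT q OR NOT t OR NOT p) AND (NOT r OR q OR NOT t OR p) AND (NOT r OR q OR NOT t OR NOT p) AND (NOT r OR NOT q OR t OR p) AND (NOT r OR NOT q OR t OR NOT p)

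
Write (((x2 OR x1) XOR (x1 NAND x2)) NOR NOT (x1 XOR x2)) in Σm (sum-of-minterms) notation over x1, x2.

Σm(1, 2) = (NOT x1 AND x2) OR (x1 AND NOT x2)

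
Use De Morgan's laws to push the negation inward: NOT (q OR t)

NOT q AND NOT t
De Morgan's: NOT(OR of terms) = AND of negations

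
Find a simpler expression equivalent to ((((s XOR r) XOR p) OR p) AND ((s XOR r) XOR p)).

By absorption (E AND (E OR v) = E):
= ((s XOR r) XOR p)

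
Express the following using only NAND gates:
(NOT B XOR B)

(((B NAND B) NAND ((B NAND B) NAND B)) NAND (B NAND ((B NAND B) NAND B)))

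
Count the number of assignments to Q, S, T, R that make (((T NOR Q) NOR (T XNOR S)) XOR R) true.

Satisfying assignments: (0,0,0,1), (0,0,1,0), (0,1,0,1), (0,1,1,1), (1,0,0,1), (1,0,1,0), (1,1,0,0), (1,1,1,1)
Count: 8 out of 16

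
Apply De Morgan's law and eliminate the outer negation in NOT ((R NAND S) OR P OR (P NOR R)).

NOT (R NAND S) AND NOT P AND NOT (P NOR R)
De Morgan's: NOT(OR of terms) = AND of negations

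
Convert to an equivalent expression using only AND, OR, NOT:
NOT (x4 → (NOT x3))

x4 AND x3
(Negated implication: NOT(A → B) = A AND NOT B)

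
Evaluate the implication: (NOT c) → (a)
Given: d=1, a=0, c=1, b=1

Antecedent (NOT c) = 0; consequent (a) = 0.
0 → 0 = 1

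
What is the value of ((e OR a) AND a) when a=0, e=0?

Substituting: ((0 OR 0) AND 0)
= 0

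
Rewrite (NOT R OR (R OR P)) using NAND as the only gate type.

(((R NAND R) NAND (R NAND R)) NAND (((R NAND R) NAND (P NAND P)) NAND ((R NAND R) NAND (P NAND P))))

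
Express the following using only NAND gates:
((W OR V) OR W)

((((W NAND W) NAND (V NAND V)) NAND ((W NAND W) NAND (V NAND V))) NAND (W NAND W))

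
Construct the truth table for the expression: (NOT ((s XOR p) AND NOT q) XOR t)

t | s | q | p | Output
----------------------
0 | 0 | 0 | 0 | 1
0 | 0 | 0 | 1 | 0
0 | 0 | 1 | 0 | 1
0 | 0 | 1 | 1 | 1
0 | 1 | 0 | 0 | 0
0 | 1 | 0 | 1 | 1
0 | 1 | 1 | 0 | 1
0 | 1 | 1 | 1 | 1
1 | 0 | 0 | 0 | 0
1 | 0 | 0 | 1 | 1
1 | 0 | 1 | 0 | 0
1 | 0 | 1 | 1 | 0
1 | 1 | 0 | 0 | 1
1 | 1 | 0 | 1 | 0
1 | 1 | 1 | 0 | 0
1 | 1 | 1 | 1 | 0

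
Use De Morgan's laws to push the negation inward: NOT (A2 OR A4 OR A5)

NOT A2 AND NOT A4 AND NOT A5
De Morgan's: NOT(OR of terms) = AND of negations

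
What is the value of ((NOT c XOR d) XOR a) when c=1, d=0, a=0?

Substituting: ((NOT 1 XOR 0) XOR 0)
= 0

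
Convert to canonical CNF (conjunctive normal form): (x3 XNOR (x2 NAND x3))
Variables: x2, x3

(x2 OR x3) AND (NOT x2 OR x3) AND (NOT x2 OR NOT x3)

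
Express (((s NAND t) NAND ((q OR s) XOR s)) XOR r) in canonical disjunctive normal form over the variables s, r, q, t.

(NOT s AND NOT r AND NOT q AND NOT t) OR (NOT s AND NOT r AND NOT q AND t) OR (NOT s AND r AND q AND NOT t) OR (NOT s AND r AND q AND t) OR (s AND NOT r AND NOT q AND NOT t) OR (s AND NOT r AND NOT q AND t) OR (s AND NOT r AND q AND NOT t) OR (s AND NOT r AND q AND t)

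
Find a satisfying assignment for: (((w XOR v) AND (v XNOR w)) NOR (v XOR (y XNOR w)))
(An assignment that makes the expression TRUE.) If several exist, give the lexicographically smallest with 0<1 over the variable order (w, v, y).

w=0, v=0, y=1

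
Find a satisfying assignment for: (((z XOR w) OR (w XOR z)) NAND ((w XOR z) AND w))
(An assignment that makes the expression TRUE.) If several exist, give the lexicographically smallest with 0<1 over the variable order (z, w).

z=0, w=0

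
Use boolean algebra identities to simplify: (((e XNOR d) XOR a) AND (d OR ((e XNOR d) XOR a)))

By absorption (E AND (E OR v) = E):
= ((e XNOR d) XOR a)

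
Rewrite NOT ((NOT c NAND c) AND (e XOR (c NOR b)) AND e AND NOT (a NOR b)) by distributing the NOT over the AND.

NOT (NOT c NAND c) OR NOT (e XOR (c NOR b)) OR NOT e OR (a NOR b)
De Morgan's: NOT(AND of terms) = OR of negations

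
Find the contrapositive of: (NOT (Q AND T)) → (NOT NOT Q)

Contrapositive: NOT Q → (Q AND T)
Note: A statement and its contrapositive are logically equivalent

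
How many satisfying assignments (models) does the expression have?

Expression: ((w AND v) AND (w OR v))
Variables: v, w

Satisfying assignments: (1,1)
Count: 1 out of 4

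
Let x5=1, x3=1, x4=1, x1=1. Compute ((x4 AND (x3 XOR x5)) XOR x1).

Substituting: ((1 AND (1 XOR 1)) XOR 1)
= 1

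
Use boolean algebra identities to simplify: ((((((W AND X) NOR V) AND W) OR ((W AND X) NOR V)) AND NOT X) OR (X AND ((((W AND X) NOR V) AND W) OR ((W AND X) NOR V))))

By distribution ((E AND v) OR (E AND NOT v) = E) then absorption (E OR (E AND v) = E):
= ((W AND X) NOR V)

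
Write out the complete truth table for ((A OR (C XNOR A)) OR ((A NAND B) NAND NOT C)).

C | B | A | Output
------------------
0 | 0 | 0 | 1
0 | 0 | 1 | 1
0 | 1 | 0 | 1
0 | 1 | 1 | 1
1 | 0 | 0 | 1
1 | 0 | 1 | 1
1 | 1 | 0 | 1
1 | 1 | 1 | 1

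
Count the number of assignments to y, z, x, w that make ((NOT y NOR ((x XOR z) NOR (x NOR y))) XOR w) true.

Satisfying assignments: (0,0,0,1), (0,0,1,1), (0,1,0,1), (0,1,1,1), (1,0,0,1), (1,0,1,0), (1,1,0,0), (1,1,1,1)
Count: 8 out of 16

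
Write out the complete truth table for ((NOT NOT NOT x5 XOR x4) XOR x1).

x4 | x5 | x1 | Output
---------------------
0 | 0 | 0 | 1
0 | 0 | 1 | 0
0 | 1 | 0 | 0
0 | 1 | 1 | 1
1 | 0 | 0 | 0
1 | 0 | 1 | 1
1 | 1 | 0 | 1
1 | 1 | 1 | 0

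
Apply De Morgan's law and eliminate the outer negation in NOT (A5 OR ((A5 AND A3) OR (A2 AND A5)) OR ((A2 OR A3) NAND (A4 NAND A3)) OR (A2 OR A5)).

NOT A5 AND NOT ((A5 AND A3) OR (A2 AND A5)) AND NOT ((A2 OR A3) NAND (A4 NAND A3)) AND NOT (A2 OR A5)
De Morgan's: NOT(OR of terms) = AND of negations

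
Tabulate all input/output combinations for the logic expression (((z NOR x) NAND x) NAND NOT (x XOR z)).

x | z | Output
--------------
0 | 0 | 0
0 | 1 | 1
1 | 0 | 1
1 | 1 | 0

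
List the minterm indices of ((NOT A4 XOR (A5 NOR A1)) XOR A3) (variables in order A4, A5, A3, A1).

Σm(1, 2, 4, 5, 8, 11, 14, 15) = (NOT A4 AND NOT A5 AND NOT A3 AND A1) OR (NOT A4 AND NOT A5 AND A3 AND NOT A1) OR (NOT A4 AND A5 AND NOT A3 AND NOT A1) OR (NOT A4 AND A5 AND NOT A3 AND A1) OR (A4 AND NOT A5 AND NOT A3 AND NOT A1) OR (A4 AND NOT A5 AND A3 AND A1) OR (A4 AND A5 AND A3 AND NOT A1) OR (A4 AND A5 AND A3 AND A1)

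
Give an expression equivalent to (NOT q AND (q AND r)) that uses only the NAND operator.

(((q NAND q) NAND ((q NAND r) NAND (q NAND r))) NAND ((q NAND q) NAND ((q NAND r) NAND (q NAND r))))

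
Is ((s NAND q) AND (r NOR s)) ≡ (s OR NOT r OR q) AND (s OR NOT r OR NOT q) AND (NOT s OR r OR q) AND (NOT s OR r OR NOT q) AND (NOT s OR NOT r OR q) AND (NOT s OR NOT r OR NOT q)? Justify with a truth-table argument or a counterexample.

Yes, they are equivalent — the two output columns agree on all 8 assignments:
s | r | q | Expression 1 | Expression 2
---------------------------------------
0 | 0 | 0 | 1 | 1
0 | 0 | 1 | 1 | 1
0 | 1 | 0 | 0 | 0
0 | 1 | 1 | 0 | 0
1 | 0 | 0 | 0 | 0
1 | 0 | 1 | 0 | 0
1 | 1 | 0 | 0 | 0
1 | 1 | 1 | 0 | 0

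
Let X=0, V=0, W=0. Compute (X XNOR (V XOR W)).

Substituting: (0 XNOR (0 XOR 0))
= 1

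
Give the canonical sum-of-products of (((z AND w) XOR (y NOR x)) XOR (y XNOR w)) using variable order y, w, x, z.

Σm(2, 3, 4, 7, 12, 14) = (NOT y AND NOT w AND x AND NOT z) OR (NOT y AND NOT w AND x AND z) OR (NOT y AND w AND NOT x AND NOT z) OR (NOT y AND w AND x AND z) OR (y AND w AND NOT x AND NOT z) OR (y AND w AND x AND NOT z)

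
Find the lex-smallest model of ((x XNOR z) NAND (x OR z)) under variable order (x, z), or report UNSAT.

x=0, z=0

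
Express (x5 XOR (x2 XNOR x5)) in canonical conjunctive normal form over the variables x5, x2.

(x5 OR NOT x2) AND (NOT x5 OR NOT x2)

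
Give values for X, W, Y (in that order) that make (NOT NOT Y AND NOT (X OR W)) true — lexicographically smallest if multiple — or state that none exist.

X=0, W=0, Y=1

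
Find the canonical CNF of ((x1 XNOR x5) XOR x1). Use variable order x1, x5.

(x1 OR NOT x5) AND (NOT x1 OR NOT x5)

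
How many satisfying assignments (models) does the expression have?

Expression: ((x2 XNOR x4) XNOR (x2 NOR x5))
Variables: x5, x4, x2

Satisfying assignments: (0,0,0), (0,0,1), (1,0,1), (1,1,0)
Count: 4 out of 8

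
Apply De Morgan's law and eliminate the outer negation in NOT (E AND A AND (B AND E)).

NOT E OR NOT A OR NOT (B AND E)
De Morgan's: NOT(AND of terms) = OR of negations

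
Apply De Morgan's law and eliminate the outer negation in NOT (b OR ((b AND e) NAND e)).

NOT b AND NOT ((b AND e) NAND e)
De Morgan's: NOT(OR of terms) = AND of negations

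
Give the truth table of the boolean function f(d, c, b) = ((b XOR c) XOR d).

d | c | b | Output
------------------
0 | 0 | 0 | 0
0 | 0 | 1 | 1
0 | 1 | 0 | 1
0 | 1 | 1 | 0
1 | 0 | 0 | 1
1 | 0 | 1 | 0
1 | 1 | 0 | 0
1 | 1 | 1 | 1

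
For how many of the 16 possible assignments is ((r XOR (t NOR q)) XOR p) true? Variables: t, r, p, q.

Satisfying assignments: (0,0,0,0), (0,0,1,1), (0,1,0,1), (0,1,1,0), (1,0,1,0), (1,0,1,1), (1,1,0,0), (1,1,0,1)
Count: 8 out of 16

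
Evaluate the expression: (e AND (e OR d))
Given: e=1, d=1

Substituting: (1 AND (1 OR 1))
= 1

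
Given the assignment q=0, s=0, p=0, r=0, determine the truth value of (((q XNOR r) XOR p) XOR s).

Substituting: (((0 XNOR 0) XOR 0) XOR 0)
= 1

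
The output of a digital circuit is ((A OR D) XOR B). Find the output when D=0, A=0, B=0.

Substituting: ((0 OR 0) XOR 0)
= 0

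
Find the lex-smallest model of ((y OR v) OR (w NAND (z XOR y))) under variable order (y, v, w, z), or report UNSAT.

y=0, v=0, w=0, z=0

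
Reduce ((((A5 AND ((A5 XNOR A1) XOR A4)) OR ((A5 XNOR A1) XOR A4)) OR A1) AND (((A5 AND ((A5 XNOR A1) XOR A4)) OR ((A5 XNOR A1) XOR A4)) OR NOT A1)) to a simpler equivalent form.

By distribution ((E OR v) AND (E OR NOT v) = E) then absorption (E OR (E AND v) = E):
= ((A5 XNOR A1) XOR A4)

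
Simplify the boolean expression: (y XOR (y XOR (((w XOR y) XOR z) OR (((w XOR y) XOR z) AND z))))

By XOR self-cancellation ((E XOR v) XOR v = E) then absorption (E OR (E AND v) = E):
= ((w XOR y) XOR z)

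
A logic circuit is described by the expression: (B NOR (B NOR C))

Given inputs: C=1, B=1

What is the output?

Substituting: (1 NOR (1 NOR 1))
= 0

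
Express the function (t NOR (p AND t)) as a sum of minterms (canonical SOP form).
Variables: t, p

Σm(0, 1) = (NOT t AND NOT p) OR (NOT t AND p)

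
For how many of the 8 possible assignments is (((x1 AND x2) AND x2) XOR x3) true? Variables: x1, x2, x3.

Satisfying assignments: (0,0,1), (0,1,1), (1,0,1), (1,1,0)
Count: 4 out of 8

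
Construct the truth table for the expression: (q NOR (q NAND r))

q | r | Output
--------------
0 | 0 | 0
0 | 1 | 0
1 | 0 | 0
1 | 1 | 0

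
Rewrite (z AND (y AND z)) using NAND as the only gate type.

((z NAND ((y NAND z) NAND (y NAND z))) NAND (z NAND ((y NAND z) NAND (y NAND z))))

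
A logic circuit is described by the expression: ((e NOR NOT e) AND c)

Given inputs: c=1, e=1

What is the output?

Substituting: ((1 NOR NOT 1) AND 1)
= 0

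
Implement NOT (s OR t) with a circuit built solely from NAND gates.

(((s NAND s) NAND (t NAND t)) NAND ((s NAND s) NAND (t NAND t)))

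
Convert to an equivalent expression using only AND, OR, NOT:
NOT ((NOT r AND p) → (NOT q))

(NOT r AND p) AND q
(Negated implication: NOT(A → B) = A AND NOT B)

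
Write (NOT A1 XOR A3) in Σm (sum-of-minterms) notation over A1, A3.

Σm(0, 3) = (NOT A1 AND NOT A3) OR (A1 AND A3)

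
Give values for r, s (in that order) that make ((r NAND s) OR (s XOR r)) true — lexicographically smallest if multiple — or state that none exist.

r=0, s=0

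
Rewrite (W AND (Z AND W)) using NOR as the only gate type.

((W NOR W) NOR (((Z NOR Z) NOR (W NOR W)) NOR ((Z NOR Z) NOR (W NOR W))))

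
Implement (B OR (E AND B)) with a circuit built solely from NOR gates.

((B NOR ((E NOR E) NOR (B NOR B))) NOR (B NOR ((E NOR E) NOR (B NOR B))))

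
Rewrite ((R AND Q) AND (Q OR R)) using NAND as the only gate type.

((((R NAND Q) NAND (R NAND Q)) NAND ((Q NAND Q) NAND (R NAND R))) NAND (((R NAND Q) NAND (R NAND Q)) NAND ((Q NAND Q) NAND (R NAND R))))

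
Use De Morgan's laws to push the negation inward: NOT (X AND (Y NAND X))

NOT X OR NOT (Y NAND X)
De Morgan's: NOT(AND of terms) = OR of negations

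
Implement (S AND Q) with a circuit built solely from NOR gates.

((S NOR S) NOR (Q NOR Q))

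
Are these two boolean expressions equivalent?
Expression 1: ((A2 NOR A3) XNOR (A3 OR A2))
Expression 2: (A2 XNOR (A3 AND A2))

No. Counterexample: with A2=0, A3=0, Expression 1 = 0 but Expression 2 = 1.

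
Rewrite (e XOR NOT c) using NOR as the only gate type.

((((e NOR (c NOR c)) NOR (e NOR (c NOR c))) NOR ((e NOR (c NOR c)) NOR (e NOR (c NOR c)))) NOR ((((e NOR e) NOR ((c NOR c) NOR (c NOR c))) NOR ((e NOR e) NOR ((c NOR c) NOR (c NOR c)))) NOR (((e NOR e) NOR ((c NOR c) NOR (c NOR c))) NOR ((e NOR e) NOR ((c NOR c) NOR (c NOR c))))))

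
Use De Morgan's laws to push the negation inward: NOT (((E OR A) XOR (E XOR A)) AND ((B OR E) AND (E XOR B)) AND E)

NOT ((E OR A) XOR (E XOR A)) OR NOT ((B OR E) AND (E XOR B)) OR NOT E
De Morgan's: NOT(AND of terms) = OR of negations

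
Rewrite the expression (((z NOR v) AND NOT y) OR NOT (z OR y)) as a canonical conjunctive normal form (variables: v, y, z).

(v OR y OR NOT z) AND (v OR NOT y OR z) AND (v OR NOT y OR NOT z) AND (NOT v OR y OR NOT z) AND (NOT v OR NOT y OR z) AND (NOT v OR NOT y OR NOT z)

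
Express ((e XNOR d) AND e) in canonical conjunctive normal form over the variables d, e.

(d OR e) AND (d OR NOT e) AND (NOT d OR e)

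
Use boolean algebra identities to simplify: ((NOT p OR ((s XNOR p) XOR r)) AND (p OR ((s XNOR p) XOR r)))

By distribution ((E OR v) AND (E OR NOT v) = E):
= ((s XNOR p) XOR r)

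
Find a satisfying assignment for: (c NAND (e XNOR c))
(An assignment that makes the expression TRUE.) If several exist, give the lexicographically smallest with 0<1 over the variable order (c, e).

c=0, e=0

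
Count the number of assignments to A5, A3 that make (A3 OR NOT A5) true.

Satisfying assignments: (0,0), (0,1), (1,1)
Count: 3 out of 4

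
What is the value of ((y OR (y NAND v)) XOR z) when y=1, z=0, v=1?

Substituting: ((1 OR (1 NAND 1)) XOR 0)
= 1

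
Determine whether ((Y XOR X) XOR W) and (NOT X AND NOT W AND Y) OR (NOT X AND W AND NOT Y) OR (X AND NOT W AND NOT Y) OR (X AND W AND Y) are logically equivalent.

Yes, they are equivalent — the two output columns agree on all 8 assignments:
X | W | Y | Expression 1 | Expression 2
---------------------------------------
0 | 0 | 0 | 0 | 0
0 | 0 | 1 | 1 | 1
0 | 1 | 0 | 1 | 1
0 | 1 | 1 | 0 | 0
1 | 0 | 0 | 1 | 1
1 | 0 | 1 | 0 | 0
1 | 1 | 0 | 0 | 0
1 | 1 | 1 | 1 | 1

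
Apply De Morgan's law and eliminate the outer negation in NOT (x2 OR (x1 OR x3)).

NOT x2 AND NOT (x1 OR x3)
De Morgan's: NOT(OR of terms) = AND of negations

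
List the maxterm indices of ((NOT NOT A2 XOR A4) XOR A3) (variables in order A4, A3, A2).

ΠM(0, 3, 5, 6) = (A4 OR A3 OR A2) AND (A4 OR NOT A3 OR NOT A2) AND (NOT A4 OR A3 OR NOT A2) AND (NOT A4 OR NOT A3 OR A2)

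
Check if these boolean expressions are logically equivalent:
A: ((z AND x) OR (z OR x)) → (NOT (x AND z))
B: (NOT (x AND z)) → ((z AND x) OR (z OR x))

No, Converse is not equivalent to original (counterexample: z=0, x=0)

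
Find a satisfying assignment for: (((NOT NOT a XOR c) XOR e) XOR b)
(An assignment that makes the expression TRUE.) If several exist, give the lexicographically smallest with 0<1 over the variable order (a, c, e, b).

a=0, c=0, e=0, b=1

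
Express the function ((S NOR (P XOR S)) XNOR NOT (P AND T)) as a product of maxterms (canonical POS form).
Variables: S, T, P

ΠM(1, 4, 5, 6) = (S OR T OR NOT P) AND (NOT S OR T OR P) AND (NOT S OR T OR NOT P) AND (NOT S OR NOT T OR P)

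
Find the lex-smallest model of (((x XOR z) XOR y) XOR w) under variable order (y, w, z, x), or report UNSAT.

y=0, w=0, z=0, x=1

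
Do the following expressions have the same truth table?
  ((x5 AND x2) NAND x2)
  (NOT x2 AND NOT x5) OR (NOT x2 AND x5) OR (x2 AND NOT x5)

Yes, they are equivalent — the two output columns agree on all 4 assignments:
x2 | x5 | Expression 1 | Expression 2
-------------------------------------
0 | 0 | 1 | 1
0 | 1 | 1 | 1
1 | 0 | 1 | 1
1 | 1 | 0 | 0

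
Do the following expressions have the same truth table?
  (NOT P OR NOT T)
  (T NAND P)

Yes, they are equivalent — the two output columns agree on all 4 assignments:
P | T | Expression 1 | Expression 2
-----------------------------------
0 | 0 | 1 | 1
0 | 1 | 1 | 1
1 | 0 | 1 | 1
1 | 1 | 0 | 0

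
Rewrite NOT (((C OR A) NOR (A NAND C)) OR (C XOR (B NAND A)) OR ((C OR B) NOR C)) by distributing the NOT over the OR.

NOT ((C OR A) NOR (A NAND C)) AND NOT (C XOR (B NAND A)) AND NOT ((C OR B) NOR C)
De Morgan's: NOT(OR of terms) = AND of negations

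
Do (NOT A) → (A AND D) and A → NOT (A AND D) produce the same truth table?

No, Inverse is not equivalent to original (counterexample: A=0, D=0)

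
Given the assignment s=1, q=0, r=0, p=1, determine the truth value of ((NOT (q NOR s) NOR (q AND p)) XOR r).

Substituting: ((NOT (0 NOR 1) NOR (0 AND 1)) XOR 0)
= 0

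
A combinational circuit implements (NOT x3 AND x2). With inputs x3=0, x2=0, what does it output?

Substituting: (NOT 0 AND 0)
= 0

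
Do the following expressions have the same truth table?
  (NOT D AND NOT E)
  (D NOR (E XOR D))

Yes, they are equivalent — the two output columns agree on all 4 assignments:
D | E | Expression 1 | Expression 2
-----------------------------------
0 | 0 | 1 | 1
0 | 1 | 0 | 0
1 | 0 | 0 | 0
1 | 1 | 0 | 0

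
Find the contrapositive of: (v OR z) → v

Contrapositive: NOT v → NOT (v OR z)
Note: A statement and its contrapositive are logically equivalent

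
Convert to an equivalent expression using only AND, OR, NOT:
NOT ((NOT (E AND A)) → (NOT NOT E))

(NOT (E AND A)) AND NOT E
(Negated implication: NOT(A → B) = A AND NOT B)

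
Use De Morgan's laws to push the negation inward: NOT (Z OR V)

NOT Z AND NOT V
De Morgan's: NOT(OR of terms) = AND of negations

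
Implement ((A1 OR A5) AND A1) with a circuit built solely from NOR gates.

((((A1 NOR A5) NOR (A1 NOR A5)) NOR ((A1 NOR A5) NOR (A1 NOR A5))) NOR (A1 NOR A1))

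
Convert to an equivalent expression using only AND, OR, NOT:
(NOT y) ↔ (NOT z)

((NOT y) AND (NOT z)) OR (y AND z)
(Biconditional = both true or both false)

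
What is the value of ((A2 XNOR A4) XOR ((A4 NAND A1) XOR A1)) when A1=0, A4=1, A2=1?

Substituting: ((1 XNOR 1) XOR ((1 NAND 0) XOR 0))
= 0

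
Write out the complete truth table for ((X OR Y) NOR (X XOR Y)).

X | Y | Output
--------------
0 | 0 | 1
0 | 1 | 0
1 | 0 | 0
1 | 1 | 0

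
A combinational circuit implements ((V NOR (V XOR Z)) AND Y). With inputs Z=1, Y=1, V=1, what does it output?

Substituting: ((1 NOR (1 XOR 1)) AND 1)
= 0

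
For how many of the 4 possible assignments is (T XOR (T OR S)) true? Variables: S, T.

Satisfying assignments: (1,0)
Count: 1 out of 4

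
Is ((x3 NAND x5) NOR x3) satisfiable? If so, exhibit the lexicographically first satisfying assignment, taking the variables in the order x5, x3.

UNSATISFIABLE - no assignment makes this expression true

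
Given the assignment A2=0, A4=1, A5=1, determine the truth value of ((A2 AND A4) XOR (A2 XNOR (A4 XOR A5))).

Substituting: ((0 AND 1) XOR (0 XNOR (1 XOR 1)))
= 1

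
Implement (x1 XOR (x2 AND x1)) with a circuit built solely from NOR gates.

((((x1 NOR ((x2 NOR x2) NOR (x1 NOR x1))) NOR (x1 NOR ((x2 NOR x2) NOR (x1 NOR x1)))) NOR ((x1 NOR ((x2 NOR x2) NOR (x1 NOR x1))) NOR (x1 NOR ((x2 NOR x2) NOR (x1 NOR x1))))) NOR ((((x1 NOR x1) NOR (((x2 NOR x2) NOR (x1 NOR x1)) NOR ((x2 NOR x2) NOR (x1 NOR x1)))) NOR ((x1 NOR x1) NOR (((x2 NOR x2) NOR (x1 NOR x1)) NOR ((x2 NOR x2) NOR (x1 NOR x1))))) NOR (((x1 NOR x1) NOR (((x2 NOR x2) NOR (x1 NOR x1)) NOR ((x2 NOR x2) NOR (x1 NOR x1)))) NOR ((x1 NOR x1) NOR (((x2 NOR x2) NOR (x1 NOR x1)) NOR ((x2 NOR x2) NOR (x1 NOR x1)))))))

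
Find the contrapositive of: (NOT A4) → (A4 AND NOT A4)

Contrapositive: NOT (A4 AND NOT A4) → A4
Note: A statement and its contrapositive are logically equivalent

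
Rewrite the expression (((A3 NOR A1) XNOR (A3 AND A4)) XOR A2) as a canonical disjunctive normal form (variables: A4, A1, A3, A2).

(NOT A4 AND NOT A1 AND NOT A3 AND A2) OR (NOT A4 AND NOT A1 AND A3 AND NOT A2) OR (NOT A4 AND A1 AND NOT A3 AND NOT A2) OR (NOT A4 AND A1 AND A3 AND NOT A2) OR (A4 AND NOT A1 AND NOT A3 AND A2) OR (A4 AND NOT A1 AND A3 AND A2) OR (A4 AND A1 AND NOT A3 AND NOT A2) OR (A4 AND A1 AND A3 AND A2)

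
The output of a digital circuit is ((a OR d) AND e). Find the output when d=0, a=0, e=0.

Substituting: ((0 OR 0) AND 0)
= 0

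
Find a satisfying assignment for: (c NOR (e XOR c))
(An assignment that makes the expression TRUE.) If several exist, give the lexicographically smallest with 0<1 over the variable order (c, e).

c=0, e=0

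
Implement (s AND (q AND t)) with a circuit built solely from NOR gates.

((s NOR s) NOR (((q NOR q) NOR (t NOR t)) NOR ((q NOR q) NOR (t NOR t))))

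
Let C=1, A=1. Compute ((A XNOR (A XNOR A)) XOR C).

Substituting: ((1 XNOR (1 XNOR 1)) XOR 1)
= 0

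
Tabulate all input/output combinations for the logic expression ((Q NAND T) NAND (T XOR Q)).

T | Q | Output
--------------
0 | 0 | 1
0 | 1 | 0
1 | 0 | 0
1 | 1 | 1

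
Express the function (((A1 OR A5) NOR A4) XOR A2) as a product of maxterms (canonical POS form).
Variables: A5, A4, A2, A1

ΠM(1, 2, 4, 5, 8, 9, 12, 13) = (A5 OR A4 OR A2 OR NOT A1) AND (A5 OR A4 OR NOT A2 OR A1) AND (A5 OR NOT A4 OR A2 OR A1) AND (A5 OR NOT A4 OR A2 OR NOT A1) AND (NOT A5 OR A4 OR A2 OR A1) AND (NOT A5 OR A4 OR A2 OR NOT A1) AND (NOT A5 OR NOT A4 OR A2 OR A1) AND (NOT A5 OR NOT A4 OR A2 OR NOT A1)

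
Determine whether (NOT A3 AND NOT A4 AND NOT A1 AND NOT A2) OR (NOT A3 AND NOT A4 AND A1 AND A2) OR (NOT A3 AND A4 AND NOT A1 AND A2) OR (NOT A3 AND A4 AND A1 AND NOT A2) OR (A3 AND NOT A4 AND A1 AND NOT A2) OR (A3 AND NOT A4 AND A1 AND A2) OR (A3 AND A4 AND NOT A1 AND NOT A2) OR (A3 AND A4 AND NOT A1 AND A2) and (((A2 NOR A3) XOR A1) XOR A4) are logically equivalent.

Yes, they are equivalent — the two output columns agree on all 16 assignments:
A3 | A4 | A1 | A2 | Expression 1 | Expression 2
-----------------------------------------------
0 | 0 | 0 | 0 | 1 | 1
0 | 0 | 0 | 1 | 0 | 0
0 | 0 | 1 | 0 | 0 | 0
0 | 0 | 1 | 1 | 1 | 1
0 | 1 | 0 | 0 | 0 | 0
0 | 1 | 0 | 1 | 1 | 1
0 | 1 | 1 | 0 | 1 | 1
0 | 1 | 1 | 1 | 0 | 0
1 | 0 | 0 | 0 | 0 | 0
1 | 0 | 0 | 1 | 0 | 0
1 | 0 | 1 | 0 | 1 | 1
1 | 0 | 1 | 1 | 1 | 1
1 | 1 | 0 | 0 | 1 | 1
1 | 1 | 0 | 1 | 1 | 1
1 | 1 | 1 | 0 | 0 | 0
1 | 1 | 1 | 1 | 0 | 0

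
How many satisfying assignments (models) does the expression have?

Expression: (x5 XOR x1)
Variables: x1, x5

Satisfying assignments: (0,1), (1,0)
Count: 2 out of 4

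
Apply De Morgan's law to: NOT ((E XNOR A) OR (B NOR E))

NOT (E XNOR A) AND NOT (B NOR E)
De Morgan's: NOT(OR of terms) = AND of negations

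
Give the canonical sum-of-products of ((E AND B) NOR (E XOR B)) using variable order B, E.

Σm(0) = (NOT B AND NOT E)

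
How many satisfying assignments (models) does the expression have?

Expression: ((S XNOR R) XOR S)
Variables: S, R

Satisfying assignments: (0,0), (1,0)
Count: 2 out of 4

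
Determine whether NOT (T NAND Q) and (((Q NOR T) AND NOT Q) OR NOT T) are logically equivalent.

No. Counterexample: with Q=0, T=0, Expression 1 = 0 but Expression 2 = 1.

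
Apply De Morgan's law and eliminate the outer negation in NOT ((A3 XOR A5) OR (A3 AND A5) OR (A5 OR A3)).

NOT (A3 XOR A5) AND NOT (A3 AND A5) AND NOT (A5 OR A3)
De Morgan's: NOT(OR of terms) = AND of negations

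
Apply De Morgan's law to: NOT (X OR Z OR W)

NOT X AND NOT Z AND NOT W
De Morgan's: NOT(OR of terms) = AND of negations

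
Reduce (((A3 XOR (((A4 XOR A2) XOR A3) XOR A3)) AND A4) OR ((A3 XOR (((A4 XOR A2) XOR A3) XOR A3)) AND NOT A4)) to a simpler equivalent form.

By distribution ((E AND v) OR (E AND NOT v) = E) then XOR self-cancellation ((E XOR v) XOR v = E):
= ((A4 XOR A2) XOR A3)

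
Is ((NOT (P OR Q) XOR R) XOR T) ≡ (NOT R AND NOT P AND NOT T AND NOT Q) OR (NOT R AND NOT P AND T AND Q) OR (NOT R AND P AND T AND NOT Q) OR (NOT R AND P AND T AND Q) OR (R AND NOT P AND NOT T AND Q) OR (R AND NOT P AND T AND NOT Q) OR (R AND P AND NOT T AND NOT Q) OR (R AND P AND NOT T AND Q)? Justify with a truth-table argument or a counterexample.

Yes, they are equivalent — the two output columns agree on all 16 assignments:
R | P | T | Q | Expression 1 | Expression 2
-------------------------------------------
0 | 0 | 0 | 0 | 1 | 1
0 | 0 | 0 | 1 | 0 | 0
0 | 0 | 1 | 0 | 0 | 0
0 | 0 | 1 | 1 | 1 | 1
0 | 1 | 0 | 0 | 0 | 0
0 | 1 | 0 | 1 | 0 | 0
0 | 1 | 1 | 0 | 1 | 1
0 | 1 | 1 | 1 | 1 | 1
1 | 0 | 0 | 0 | 0 | 0
1 | 0 | 0 | 1 | 1 | 1
1 | 0 | 1 | 0 | 1 | 1
1 | 0 | 1 | 1 | 0 | 0
1 | 1 | 0 | 0 | 1 | 1
1 | 1 | 0 | 1 | 1 | 1
1 | 1 | 1 | 0 | 0 | 0
1 | 1 | 1 | 1 | 0 | 0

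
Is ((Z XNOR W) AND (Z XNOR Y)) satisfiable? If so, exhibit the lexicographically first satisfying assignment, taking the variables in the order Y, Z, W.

Y=0, Z=0, W=0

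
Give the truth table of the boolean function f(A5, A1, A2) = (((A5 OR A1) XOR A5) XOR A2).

A5 | A1 | A2 | Output
---------------------
0 | 0 | 0 | 0
0 | 0 | 1 | 1
0 | 1 | 0 | 1
0 | 1 | 1 | 0
1 | 0 | 0 | 0
1 | 0 | 1 | 1
1 | 1 | 0 | 0
1 | 1 | 1 | 1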